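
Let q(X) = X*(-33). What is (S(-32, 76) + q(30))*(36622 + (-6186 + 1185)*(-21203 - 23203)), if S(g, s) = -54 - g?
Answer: -224776360336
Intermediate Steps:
q(X) = -33*X
(S(-32, 76) + q(30))*(36622 + (-6186 + 1185)*(-21203 - 23203)) = ((-54 - 1*(-32)) - 33*30)*(36622 + (-6186 + 1185)*(-21203 - 23203)) = ((-54 + 32) - 990)*(36622 - 5001*(-44406)) = (-22 - 990)*(36622 + 222074406) = -1012*222111028 = -224776360336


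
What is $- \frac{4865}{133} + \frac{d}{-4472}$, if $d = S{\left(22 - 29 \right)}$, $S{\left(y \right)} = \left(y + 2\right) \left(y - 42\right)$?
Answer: $- \frac{3112695}{84968} \approx -36.634$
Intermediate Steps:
$S{\left(y \right)} = \left(-42 + y\right) \left(2 + y\right)$ ($S{\left(y \right)} = \left(2 + y\right) \left(-42 + y\right) = \left(-42 + y\right) \left(2 + y\right)$)
$d = 245$ ($d = -84 + \left(22 - 29\right)^{2} - 40 \left(22 - 29\right) = -84 + \left(-7\right)^{2} - -280 = -84 + 49 + 280 = 245$)
$- \frac{4865}{133} + \frac{d}{-4472} = - \frac{4865}{133} + \frac{245}{-4472} = \left(-4865\right) \frac{1}{133} + 245 \left(- \frac{1}{4472}\right) = - \frac{695}{19} - \frac{245}{4472} = - \frac{3112695}{84968}$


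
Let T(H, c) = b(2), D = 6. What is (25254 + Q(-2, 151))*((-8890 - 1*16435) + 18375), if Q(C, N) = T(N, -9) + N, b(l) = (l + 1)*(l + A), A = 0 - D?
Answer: -176481350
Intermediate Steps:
A = -6 (A = 0 - 1*6 = 0 - 6 = -6)
b(l) = (1 + l)*(-6 + l) (b(l) = (l + 1)*(l - 6) = (1 + l)*(-6 + l))
T(H, c) = -12 (T(H, c) = -6 + 2² - 5*2 = -6 + 4 - 10 = -12)
Q(C, N) = -12 + N
(25254 + Q(-2, 151))*((-8890 - 1*16435) + 18375) = (25254 + (-12 + 151))*((-8890 - 1*16435) + 18375) = (25254 + 139)*((-8890 - 16435) + 18375) = 25393*(-25325 + 18375) = 25393*(-6950) = -176481350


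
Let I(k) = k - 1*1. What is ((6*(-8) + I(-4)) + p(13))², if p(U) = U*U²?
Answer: 4596736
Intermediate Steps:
I(k) = -1 + k (I(k) = k - 1 = -1 + k)
p(U) = U³
((6*(-8) + I(-4)) + p(13))² = ((6*(-8) + (-1 - 4)) + 13³)² = ((-48 - 5) + 2197)² = (-53 + 2197)² = 2144² = 4596736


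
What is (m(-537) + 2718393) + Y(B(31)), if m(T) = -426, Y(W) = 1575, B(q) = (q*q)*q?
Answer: 2719542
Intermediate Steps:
B(q) = q**3 (B(q) = q**2*q = q**3)
(m(-537) + 2718393) + Y(B(31)) = (-426 + 2718393) + 1575 = 2717967 + 1575 = 2719542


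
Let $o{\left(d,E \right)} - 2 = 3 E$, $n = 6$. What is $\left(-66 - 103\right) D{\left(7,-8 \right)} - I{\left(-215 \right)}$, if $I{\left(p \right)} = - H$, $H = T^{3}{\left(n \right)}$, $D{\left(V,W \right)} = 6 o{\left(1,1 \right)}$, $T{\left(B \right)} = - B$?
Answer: $-5286$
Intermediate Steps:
$o{\left(d,E \right)} = 2 + 3 E$
$D{\left(V,W \right)} = 30$ ($D{\left(V,W \right)} = 6 \left(2 + 3 \cdot 1\right) = 6 \left(2 + 3\right) = 6 \cdot 5 = 30$)
$H = -216$ ($H = \left(\left(-1\right) 6\right)^{3} = \left(-6\right)^{3} = -216$)
$I{\left(p \right)} = 216$ ($I{\left(p \right)} = \left(-1\right) \left(-216\right) = 216$)
$\left(-66 - 103\right) D{\left(7,-8 \right)} - I{\left(-215 \right)} = \left(-66 - 103\right) 30 - 216 = \left(-169\right) 30 - 216 = -5070 - 216 = -5286$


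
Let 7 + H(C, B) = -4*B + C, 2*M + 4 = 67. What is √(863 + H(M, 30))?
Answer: √3070/2 ≈ 27.704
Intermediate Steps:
M = 63/2 (M = -2 + (½)*67 = -2 + 67/2 = 63/2 ≈ 31.500)
H(C, B) = -7 + C - 4*B (H(C, B) = -7 + (-4*B + C) = -7 + (C - 4*B) = -7 + C - 4*B)
√(863 + H(M, 30)) = √(863 + (-7 + 63/2 - 4*30)) = √(863 + (-7 + 63/2 - 120)) = √(863 - 191/2) = √(1535/2) = √3070/2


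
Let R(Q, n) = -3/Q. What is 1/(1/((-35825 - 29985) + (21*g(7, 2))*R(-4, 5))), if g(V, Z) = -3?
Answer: -263429/4 ≈ -65857.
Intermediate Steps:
1/(1/((-35825 - 29985) + (21*g(7, 2))*R(-4, 5))) = 1/(1/((-35825 - 29985) + (21*(-3))*(-3/(-4)))) = 1/(1/(-65810 - (-189)*(-1)/4)) = 1/(1/(-65810 - 63*¾)) = 1/(1/(-65810 - 189/4)) = 1/(1/(-263429/4)) = 1/(-4/263429) = -263429/4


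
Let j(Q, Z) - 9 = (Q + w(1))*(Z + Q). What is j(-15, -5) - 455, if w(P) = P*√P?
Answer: -166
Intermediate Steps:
w(P) = P^(3/2)
j(Q, Z) = 9 + (1 + Q)*(Q + Z) (j(Q, Z) = 9 + (Q + 1^(3/2))*(Z + Q) = 9 + (Q + 1)*(Q + Z) = 9 + (1 + Q)*(Q + Z))
j(-15, -5) - 455 = (9 - 15 - 5 + (-15)² - 15*(-5)) - 455 = (9 - 15 - 5 + 225 + 75) - 455 = 289 - 455 = -166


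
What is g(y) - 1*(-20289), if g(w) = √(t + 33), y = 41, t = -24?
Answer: 20292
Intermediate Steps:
g(w) = 3 (g(w) = √(-24 + 33) = √9 = 3)
g(y) - 1*(-20289) = 3 - 1*(-20289) = 3 + 20289 = 20292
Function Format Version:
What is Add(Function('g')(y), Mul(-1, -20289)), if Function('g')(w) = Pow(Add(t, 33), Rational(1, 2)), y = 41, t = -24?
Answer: 20292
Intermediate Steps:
Function('g')(w) = 3 (Function('g')(w) = Pow(Add(-24, 33), Rational(1, 2)) = Pow(9, Rational(1, 2)) = 3)
Add(Function('g')(y), Mul(-1, -20289)) = Add(3, Mul(-1, -20289)) = Add(3, 20289) = 20292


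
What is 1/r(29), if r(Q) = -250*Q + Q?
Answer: -1/7221 ≈ -0.00013848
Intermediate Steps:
r(Q) = -249*Q
1/r(29) = 1/(-249*29) = 1/(-7221) = -1/7221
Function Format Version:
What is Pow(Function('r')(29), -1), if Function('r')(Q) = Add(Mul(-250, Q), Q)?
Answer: Rational(-1, 7221) ≈ -0.00013848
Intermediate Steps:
Function('r')(Q) = Mul(-249, Q)
Pow(Function('r')(29), -1) = Pow(Mul(-249, 29), -1) = Pow(-7221, -1) = Rational(-1, 7221)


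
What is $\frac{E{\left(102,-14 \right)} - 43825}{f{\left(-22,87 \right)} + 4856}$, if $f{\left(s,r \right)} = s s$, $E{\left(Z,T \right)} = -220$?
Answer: $- \frac{8809}{1068} \approx -8.2481$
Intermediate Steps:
$f{\left(s,r \right)} = s^{2}$
$\frac{E{\left(102,-14 \right)} - 43825}{f{\left(-22,87 \right)} + 4856} = \frac{-220 - 43825}{\left(-22\right)^{2} + 4856} = - \frac{44045}{484 + 4856} = - \frac{44045}{5340} = \left(-44045\right) \frac{1}{5340} = - \frac{8809}{1068}$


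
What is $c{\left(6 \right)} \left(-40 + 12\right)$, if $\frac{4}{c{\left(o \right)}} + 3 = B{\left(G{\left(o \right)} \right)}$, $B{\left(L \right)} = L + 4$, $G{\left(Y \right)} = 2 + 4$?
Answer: $-16$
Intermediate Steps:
$G{\left(Y \right)} = 6$
$B{\left(L \right)} = 4 + L$
$c{\left(o \right)} = \frac{4}{7}$ ($c{\left(o \right)} = \frac{4}{-3 + \left(4 + 6\right)} = \frac{4}{-3 + 10} = \frac{4}{7}$)
$c{\left(6 \right)} \left(-40 + 12\right) = \frac{4 \left(-40 + 12\right)}{7} = \frac{4}{7} \left(-28\right) = -16$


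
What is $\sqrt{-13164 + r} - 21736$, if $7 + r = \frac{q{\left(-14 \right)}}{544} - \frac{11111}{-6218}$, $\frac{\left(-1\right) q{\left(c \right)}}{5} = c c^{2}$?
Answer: $-21736 + \frac{i \sqrt{146867797110779}}{105706} \approx -21736.0 + 114.65 i$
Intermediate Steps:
$q{\left(c \right)} = - 5 c^{3}$ ($q{\left(c \right)} = - 5 c c^{2} = - 5 c^{3}$)
$r = \frac{4229825}{211412}$ ($r = -7 - \left(- \frac{11111}{6218} - \frac{\left(-5\right) \left(-14\right)^{3}}{544}\right) = -7 - \left(- \frac{11111}{6218} - \left(-5\right) \left(-2744\right) \frac{1}{544}\right) = -7 + \left(13720 \cdot \frac{1}{544} + \frac{11111}{6218}\right) = -7 + \left(\frac{1715}{68} + \frac{11111}{6218}\right) = -7 + \frac{5709709}{211412} = \frac{4229825}{211412} \approx 20.008$)
$\sqrt{-13164 + r} - 21736 = \sqrt{-13164 + \frac{4229825}{211412}} - 21736 = \sqrt{- \frac{2778797743}{211412}} - 21736 = \frac{i \sqrt{146867797110779}}{105706} - 21736 = -21736 + \frac{i \sqrt{146867797110779}}{105706}$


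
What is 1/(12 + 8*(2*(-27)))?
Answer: -1/420 ≈ -0.0023810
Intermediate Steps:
1/(12 + 8*(2*(-27))) = 1/(12 + 8*(-54)) = 1/(12 - 432) = 1/(-420) = -1/420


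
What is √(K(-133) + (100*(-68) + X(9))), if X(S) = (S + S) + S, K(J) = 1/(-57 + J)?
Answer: I*√244505490/190 ≈ 82.298*I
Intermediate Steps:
X(S) = 3*S (X(S) = 2*S + S = 3*S)
√(K(-133) + (100*(-68) + X(9))) = √(1/(-57 - 133) + (100*(-68) + 3*9)) = √(1/(-190) + (-6800 + 27)) = √(-1/190 - 6773) = √(-1286871/190) = I*√244505490/190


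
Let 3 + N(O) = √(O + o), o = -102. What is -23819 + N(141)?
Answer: -23822 + √39 ≈ -23816.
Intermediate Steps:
N(O) = -3 + √(-102 + O) (N(O) = -3 + √(O - 102) = -3 + √(-102 + O))
-23819 + N(141) = -23819 + (-3 + √(-102 + 141)) = -23819 + (-3 + √39) = -23822 + √39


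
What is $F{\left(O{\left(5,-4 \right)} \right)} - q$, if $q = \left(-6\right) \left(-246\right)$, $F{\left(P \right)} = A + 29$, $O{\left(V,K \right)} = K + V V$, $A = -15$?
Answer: $-1462$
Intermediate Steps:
$O{\left(V,K \right)} = K + V^{2}$
$F{\left(P \right)} = 14$ ($F{\left(P \right)} = -15 + 29 = 14$)
$q = 1476$
$F{\left(O{\left(5,-4 \right)} \right)} - q = 14 - 1476 = -1462$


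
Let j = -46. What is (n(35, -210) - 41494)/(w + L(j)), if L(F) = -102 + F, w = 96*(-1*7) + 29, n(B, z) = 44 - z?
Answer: 41240/791 ≈ 52.137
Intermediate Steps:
w = -643 (w = 96*(-7) + 29 = -672 + 29 = -643)
(n(35, -210) - 41494)/(w + L(j)) = ((44 - 1*(-210)) - 41494)/(-643 + (-102 - 46)) = ((44 + 210) - 41494)/(-643 - 148) = (254 - 41494)/(-791) = -41240*(-1/791) = 41240/791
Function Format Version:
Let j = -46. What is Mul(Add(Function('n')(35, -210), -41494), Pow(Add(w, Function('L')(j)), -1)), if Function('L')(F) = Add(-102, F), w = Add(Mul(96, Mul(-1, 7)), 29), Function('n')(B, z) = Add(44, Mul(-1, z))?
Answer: Rational(41240, 791) ≈ 52.137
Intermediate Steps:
w = -643 (w = Add(Mul(96, -7), 29) = Add(-672, 29) = -643)
Mul(Add(Function('n')(35, -210), -41494), Pow(Add(w, Function('L')(j)), -1)) = Mul(Add(Add(44, Mul(-1, -210)), -41494), Pow(Add(-643, Add(-102, -46)), -1)) = Mul(Add(Add(44, 210), -41494), Pow(Add(-643, -148), -1)) = Mul(Add(254, -41494), Pow(-791, -1)) = Mul(-41240, Rational(-1, 791)) = Rational(41240, 791)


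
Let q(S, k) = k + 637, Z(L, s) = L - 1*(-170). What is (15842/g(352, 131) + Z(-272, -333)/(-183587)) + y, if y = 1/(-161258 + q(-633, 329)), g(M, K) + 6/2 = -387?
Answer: -233092292158669/5738367843780 ≈ -40.620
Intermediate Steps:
g(M, K) = -390 (g(M, K) = -3 - 387 = -390)
Z(L, s) = 170 + L (Z(L, s) = L + 170 = 170 + L)
q(S, k) = 637 + k
y = -1/160292 (y = 1/(-161258 + (637 + 329)) = 1/(-161258 + 966) = 1/(-160292) = -1/160292 ≈ -6.2386e-6)
(15842/g(352, 131) + Z(-272, -333)/(-183587)) + y = (15842/(-390) + (170 - 272)/(-183587)) - 1/160292 = (15842*(-1/390) - 102*(-1/183587)) - 1/160292 = (-7921/195 + 102/183587) - 1/160292 = -1454172737/35799465 - 1/160292 = -233092292158669/5738367843780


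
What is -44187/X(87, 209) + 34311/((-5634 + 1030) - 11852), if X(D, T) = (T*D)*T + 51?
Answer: -21853194325/10422950648 ≈ -2.0966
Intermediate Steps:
X(D, T) = 51 + D*T² (X(D, T) = (D*T)*T + 51 = D*T² + 51 = 51 + D*T²)
-44187/X(87, 209) + 34311/((-5634 + 1030) - 11852) = -44187/(51 + 87*209²) + 34311/((-5634 + 1030) - 11852) = -44187/(51 + 87*43681) + 34311/(-4604 - 11852) = -44187/(51 + 3800247) + 34311/(-16456) = -44187/3800298 + 34311*(-1/16456) = -44187*1/3800298 - 34311/16456 = -14729/1266766 - 34311/16456 = -21853194325/10422950648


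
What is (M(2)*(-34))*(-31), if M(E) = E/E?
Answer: 1054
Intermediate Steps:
M(E) = 1
(M(2)*(-34))*(-31) = (1*(-34))*(-31) = -34*(-31) = 1054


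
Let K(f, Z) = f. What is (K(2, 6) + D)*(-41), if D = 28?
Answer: -1230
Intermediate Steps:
(K(2, 6) + D)*(-41) = (2 + 28)*(-41) = 30*(-41) = -1230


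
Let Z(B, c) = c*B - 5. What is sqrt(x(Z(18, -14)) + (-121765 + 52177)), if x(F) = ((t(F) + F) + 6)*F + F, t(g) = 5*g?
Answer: sqrt(324907) ≈ 570.01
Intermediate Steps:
Z(B, c) = -5 + B*c (Z(B, c) = B*c - 5 = -5 + B*c)
x(F) = F + F*(6 + 6*F) (x(F) = ((5*F + F) + 6)*F + F = (6*F + 6)*F + F = (6 + 6*F)*F + F = F*(6 + 6*F) + F = F + F*(6 + 6*F))
sqrt(x(Z(18, -14)) + (-121765 + 52177)) = sqrt((-5 + 18*(-14))*(7 + 6*(-5 + 18*(-14))) + (-121765 + 52177)) = sqrt((-5 - 252)*(7 + 6*(-5 - 252)) - 69588) = sqrt(-257*(7 + 6*(-257)) - 69588) = sqrt(-257*(7 - 1542) - 69588) = sqrt(-257*(-1535) - 69588) = sqrt(394495 - 69588) = sqrt(324907)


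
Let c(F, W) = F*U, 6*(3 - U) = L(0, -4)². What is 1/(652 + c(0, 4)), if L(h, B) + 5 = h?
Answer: 1/652 ≈ 0.0015337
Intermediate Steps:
L(h, B) = -5 + h
U = -7/6 (U = 3 - (-5 + 0)²/6 = 3 - ⅙*(-5)² = 3 - ⅙*25 = 3 - 25/6 = -7/6 ≈ -1.1667)
c(F, W) = -7*F/6 (c(F, W) = F*(-7/6) = -7*F/6)
1/(652 + c(0, 4)) = 1/(652 - 7/6*0) = 1/(652 + 0) = 1/652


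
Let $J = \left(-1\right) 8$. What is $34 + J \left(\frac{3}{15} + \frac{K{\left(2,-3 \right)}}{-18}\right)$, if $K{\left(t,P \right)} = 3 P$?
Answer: $\frac{142}{5} \approx 28.4$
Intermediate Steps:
$J = -8$
$34 + J \left(\frac{3}{15} + \frac{K{\left(2,-3 \right)}}{-18}\right) = 34 - 8 \left(\frac{3}{15} + \frac{3 \left(-3\right)}{-18}\right) = 34 - 8 \left(3 \cdot \frac{1}{15} - - \frac{1}{2}\right) = 34 - 8 \left(\frac{1}{5} + \frac{1}{2}\right) = 34 - \frac{28}{5} = \frac{142}{5}$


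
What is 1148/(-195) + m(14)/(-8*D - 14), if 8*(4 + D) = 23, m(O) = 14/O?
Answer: -1187/195 ≈ -6.0872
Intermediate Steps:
D = -9/8 (D = -4 + (⅛)*23 = -4 + 23/8 = -9/8 ≈ -1.1250)
1148/(-195) + m(14)/(-8*D - 14) = 1148/(-195) + (14/14)/(-8*(-9/8) - 14) = 1148*(-1/195) + (14*(1/14))/(9 - 14) = -1148/195 + 1/(-5) = -1148/195 + 1*(-⅕) = -1148/195 - ⅕ = -1187/195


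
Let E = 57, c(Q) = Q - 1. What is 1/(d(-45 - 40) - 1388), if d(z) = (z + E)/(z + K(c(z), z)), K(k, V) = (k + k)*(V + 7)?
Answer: -13331/18503456 ≈ -0.00072046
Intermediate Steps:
c(Q) = -1 + Q
K(k, V) = 2*k*(7 + V) (K(k, V) = (2*k)*(7 + V) = 2*k*(7 + V))
d(z) = (57 + z)/(z + 2*(-1 + z)*(7 + z)) (d(z) = (z + 57)/(z + 2*(-1 + z)*(7 + z)) = (57 + z)/(z + 2*(-1 + z)*(7 + z)))
1/(d(-45 - 40) - 1388) = 1/((57 + (-45 - 40))/((-45 - 40) + 2*(-1 + (-45 - 40))*(7 + (-45 - 40))) - 1388) = 1/((57 - 85)/(-85 + 2*(-1 - 85)*(7 - 85)) - 1388) = 1/(-28/(-85 + 2*(-86)*(-78)) - 1388) = 1/(-28/(-85 + 13416) - 1388) = 1/(-28/13331 - 1388) = 1/(-18503456/13331) = -13331/18503456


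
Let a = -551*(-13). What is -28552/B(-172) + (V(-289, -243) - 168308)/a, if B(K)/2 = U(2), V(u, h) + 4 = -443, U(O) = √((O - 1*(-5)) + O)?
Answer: -102765253/21489 ≈ -4782.2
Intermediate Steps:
U(O) = √(5 + 2*O) (U(O) = √((O + 5) + O) = √((5 + O) + O) = √(5 + 2*O))
V(u, h) = -447 (V(u, h) = -4 - 443 = -447)
a = 7163
B(K) = 6 (B(K) = 2*√(5 + 2*2) = 2*√(5 + 4) = 2*√9 = 2*3 = 6)
-28552/B(-172) + (V(-289, -243) - 168308)/a = -28552/6 + (-447 - 168308)/7163 = -28552*⅙ - 168755*1/7163 = -14276/3 - 168755/7163 = -102765253/21489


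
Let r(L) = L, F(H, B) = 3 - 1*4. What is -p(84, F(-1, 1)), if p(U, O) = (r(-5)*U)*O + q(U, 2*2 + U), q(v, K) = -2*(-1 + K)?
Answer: -246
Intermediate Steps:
F(H, B) = -1 (F(H, B) = 3 - 4 = -1)
q(v, K) = 2 - 2*K
p(U, O) = -6 - 2*U - 5*O*U (p(U, O) = (-5*U)*O + (2 - 2*(2*2 + U)) = -5*O*U + (2 - 2*(4 + U)) = -5*O*U + (2 + (-8 - 2*U)) = -5*O*U + (-6 - 2*U) = -6 - 2*U - 5*O*U)
-p(84, F(-1, 1)) = -(-6 - 2*84 - 5*(-1)*84) = -(-6 - 168 + 420) = -1*246 = -246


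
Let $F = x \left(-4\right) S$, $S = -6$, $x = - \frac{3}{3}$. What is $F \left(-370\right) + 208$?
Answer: $9088$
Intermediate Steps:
$x = -1$ ($x = \left(-3\right) \frac{1}{3} = -1$)
$F = -24$ ($F = \left(-1\right) \left(-4\right) \left(-6\right) = 4 \left(-6\right) = -24$)
$F \left(-370\right) + 208 = \left(-24\right) \left(-370\right) + 208 = 8880 + 208 = 9088$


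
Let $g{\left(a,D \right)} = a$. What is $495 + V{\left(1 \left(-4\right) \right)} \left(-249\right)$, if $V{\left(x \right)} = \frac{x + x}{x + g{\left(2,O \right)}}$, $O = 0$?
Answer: $-501$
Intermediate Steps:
$V{\left(x \right)} = \frac{2 x}{2 + x}$ ($V{\left(x \right)} = \frac{x + x}{x + 2} = \frac{2 x}{2 + x}$)
$495 + V{\left(1 \left(-4\right) \right)} \left(-249\right) = 495 + \frac{2 \cdot 1 \left(-4\right)}{2 + 1 \left(-4\right)} \left(-249\right) = 495 + 2 \left(-4\right) \frac{1}{2 - 4} \left(-249\right) = 495 + 2 \left(-4\right) \frac{1}{-2} \left(-249\right) = 495 + 2 \left(-4\right) \left(- \frac{1}{2}\right) \left(-249\right) = 495 + 4 \left(-249\right) = 495 - 996 = -501$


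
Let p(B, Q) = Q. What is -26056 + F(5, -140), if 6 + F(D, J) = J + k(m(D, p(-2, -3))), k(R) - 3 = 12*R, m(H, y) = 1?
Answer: -26187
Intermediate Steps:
k(R) = 3 + 12*R
F(D, J) = 9 + J (F(D, J) = -6 + (J + (3 + 12*1)) = -6 + (J + (3 + 12)) = -6 + (J + 15) = -6 + (15 + J) = 9 + J)
-26056 + F(5, -140) = -26056 + (9 - 140) = -26056 - 131 = -26187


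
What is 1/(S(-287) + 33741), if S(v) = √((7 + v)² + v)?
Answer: 33741/1138376968 - √78113/1138376968 ≈ 2.9394e-5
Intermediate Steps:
S(v) = √(v + (7 + v)²)
1/(S(-287) + 33741) = 1/(√(-287 + (7 - 287)²) + 33741) = 1/(√(-287 + (-280)²) + 33741) = 1/(√(-287 + 78400) + 33741) = 1/(√78113 + 33741) = 1/(33741 + √78113)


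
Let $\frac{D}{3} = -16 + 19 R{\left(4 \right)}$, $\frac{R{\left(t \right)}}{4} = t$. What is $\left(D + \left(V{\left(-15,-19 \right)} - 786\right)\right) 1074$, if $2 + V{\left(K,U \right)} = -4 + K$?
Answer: $61218$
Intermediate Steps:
$V{\left(K,U \right)} = -6 + K$ ($V{\left(K,U \right)} = -2 + \left(-4 + K\right) = -6 + K$)
$R{\left(t \right)} = 4 t$
$D = 864$ ($D = 3 \left(-16 + 19 \cdot 4 \cdot 4\right) = 3 \left(-16 + 19 \cdot 16\right) = 3 \left(-16 + 304\right) = 3 \cdot 288 = 864$)
$\left(D + \left(V{\left(-15,-19 \right)} - 786\right)\right) 1074 = \left(864 - 807\right) 1074 = 57 \cdot 1074 = 61218$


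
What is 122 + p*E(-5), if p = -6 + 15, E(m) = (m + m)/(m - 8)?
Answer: 1676/13 ≈ 128.92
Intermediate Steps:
E(m) = 2*m/(-8 + m) (E(m) = (2*m)/(-8 + m) = 2*m/(-8 + m))
p = 9
122 + p*E(-5) = 122 + 9*(2*(-5)/(-8 - 5)) = 122 + 9*(2*(-5)/(-13)) = 122 + 9*(2*(-5)*(-1/13)) = 122 + 9*(10/13) = 122 + 90/13 = 1676/13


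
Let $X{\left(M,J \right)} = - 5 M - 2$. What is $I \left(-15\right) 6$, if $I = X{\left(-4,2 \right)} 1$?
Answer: $-1620$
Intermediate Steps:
$X{\left(M,J \right)} = -2 - 5 M$
$I = 18$ ($I = \left(-2 - -20\right) 1 = \left(-2 + 20\right) 1 = 18 \cdot 1 = 18$)
$I \left(-15\right) 6 = 18 \left(-15\right) 6 = \left(-270\right) 6 = -1620$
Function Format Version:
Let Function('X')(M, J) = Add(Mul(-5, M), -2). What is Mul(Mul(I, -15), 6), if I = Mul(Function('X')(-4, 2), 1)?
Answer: -1620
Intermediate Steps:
Function('X')(M, J) = Add(-2, Mul(-5, M))
I = 18 (I = Mul(Add(-2, Mul(-5, -4)), 1) = Mul(Add(-2, 20), 1) = Mul(18, 1) = 18)
Mul(Mul(I, -15), 6) = Mul(Mul(18, -15), 6) = Mul(-270, 6) = -1620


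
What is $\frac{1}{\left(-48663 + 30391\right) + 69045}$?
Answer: $\frac{1}{50773} \approx 1.9695 \cdot 10^{-5}$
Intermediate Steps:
$\frac{1}{\left(-48663 + 30391\right) + 69045} = \frac{1}{-18272 + 69045} = \frac{1}{50773}$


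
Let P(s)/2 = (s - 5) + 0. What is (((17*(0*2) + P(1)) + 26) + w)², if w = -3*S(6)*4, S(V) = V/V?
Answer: 36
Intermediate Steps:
S(V) = 1
P(s) = -10 + 2*s (P(s) = 2*((s - 5) + 0) = 2*((-5 + s) + 0) = 2*(-5 + s) = -10 + 2*s)
w = -12 (w = -3*4 = -12)
(((17*(0*2) + P(1)) + 26) + w)² = (((17*(0*2) + (-10 + 2*1)) + 26) - 12)² = (((17*0 + (-10 + 2)) + 26) - 12)² = (((0 - 8) + 26) - 12)² = ((-8 + 26) - 12)² = (18 - 12)² = 6² = 36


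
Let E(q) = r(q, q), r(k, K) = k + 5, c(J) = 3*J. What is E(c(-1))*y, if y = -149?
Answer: -298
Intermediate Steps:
r(k, K) = 5 + k
E(q) = 5 + q
E(c(-1))*y = (5 + 3*(-1))*(-149) = (5 - 3)*(-149) = 2*(-149) = -298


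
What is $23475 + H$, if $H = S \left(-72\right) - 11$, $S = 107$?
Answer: $15760$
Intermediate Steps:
$H = -7715$ ($H = 107 \left(-72\right) - 11 = -7704 - 11 = -7715$)
$23475 + H = 23475 - 7715 = 15760$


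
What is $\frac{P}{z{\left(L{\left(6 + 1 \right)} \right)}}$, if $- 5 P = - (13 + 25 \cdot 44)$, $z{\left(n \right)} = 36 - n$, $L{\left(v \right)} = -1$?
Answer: $\frac{1113}{185} \approx 6.0162$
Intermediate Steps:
$P = \frac{1113}{5}$ ($P = - \frac{\left(-1\right) \left(13 + 25 \cdot 44\right)}{5} = - \frac{\left(-1\right) \left(13 + 1100\right)}{5} = - \frac{\left(-1\right) 1113}{5} = \left(- \frac{1}{5}\right) \left(-1113\right) = \frac{1113}{5} \approx 222.6$)
$\frac{P}{z{\left(L{\left(6 + 1 \right)} \right)}} = \frac{1113}{5 \left(36 - -1\right)} = \frac{1113}{5 \left(36 + 1\right)} = \frac{1113}{5 \cdot 37} = \frac{1113}{5} \cdot \frac{1}{37} = \frac{1113}{185}$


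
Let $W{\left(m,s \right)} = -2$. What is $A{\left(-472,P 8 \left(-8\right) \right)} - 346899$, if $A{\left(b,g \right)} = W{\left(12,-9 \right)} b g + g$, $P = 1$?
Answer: $-407379$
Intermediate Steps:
$A{\left(b,g \right)} = g - 2 b g$ ($A{\left(b,g \right)} = - 2 b g + g = g - 2 b g$)
$A{\left(-472,P 8 \left(-8\right) \right)} - 346899 = 1 \cdot 8 \left(-8\right) \left(1 - -944\right) - 346899 = 8 \left(-8\right) \left(1 + 944\right) - 346899 = \left(-64\right) 945 - 346899 = -60480 - 346899 = -407379$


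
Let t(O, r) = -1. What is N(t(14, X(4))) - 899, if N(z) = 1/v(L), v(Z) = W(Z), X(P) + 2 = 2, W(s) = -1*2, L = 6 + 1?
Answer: -1799/2 ≈ -899.50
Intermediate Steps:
L = 7
W(s) = -2
X(P) = 0 (X(P) = -2 + 2 = 0)
v(Z) = -2
N(z) = -1/2 (N(z) = 1/(-2) = -1/2)
N(t(14, X(4))) - 899 = -1/2 - 899 = -1799/2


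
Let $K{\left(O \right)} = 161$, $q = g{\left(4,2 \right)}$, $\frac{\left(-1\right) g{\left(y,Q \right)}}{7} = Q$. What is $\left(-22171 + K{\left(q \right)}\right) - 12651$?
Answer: $-34661$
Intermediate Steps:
$g{\left(y,Q \right)} = - 7 Q$
$q = -14$ ($q = \left(-7\right) 2 = -14$)
$\left(-22171 + K{\left(q \right)}\right) - 12651 = \left(-22171 + 161\right) - 12651 = -22010 - 12651 = -34661$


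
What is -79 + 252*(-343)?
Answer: -86515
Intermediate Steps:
-79 + 252*(-343) = -79 - 86436 = -86515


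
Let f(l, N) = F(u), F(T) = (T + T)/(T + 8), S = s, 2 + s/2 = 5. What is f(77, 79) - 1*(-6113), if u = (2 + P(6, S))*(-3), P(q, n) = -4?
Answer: 42797/7 ≈ 6113.9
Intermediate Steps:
s = 6 (s = -4 + 2*5 = -4 + 10 = 6)
S = 6
u = 6 (u = (2 - 4)*(-3) = -2*(-3) = 6)
F(T) = 2*T/(8 + T) (F(T) = (2*T)/(8 + T) = 2*T/(8 + T))
f(l, N) = 6/7 (f(l, N) = 2*6/(8 + 6) = 2*6/14 = 2*6*(1/14) = 6/7)
f(77, 79) - 1*(-6113) = 6/7 - 1*(-6113) = 6/7 + 6113 = 42797/7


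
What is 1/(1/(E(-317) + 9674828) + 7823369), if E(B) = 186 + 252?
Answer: 9675266/75693176091155 ≈ 1.2782e-7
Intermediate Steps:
E(B) = 438
1/(1/(E(-317) + 9674828) + 7823369) = 1/(1/(438 + 9674828) + 7823369) = 1/(1/9675266 + 7823369) = 1/(75693176091155/9675266) = 9675266/75693176091155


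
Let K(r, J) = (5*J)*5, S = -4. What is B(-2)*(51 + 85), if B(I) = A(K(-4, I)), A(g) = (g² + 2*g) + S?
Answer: 325856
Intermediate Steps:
K(r, J) = 25*J
A(g) = -4 + g² + 2*g (A(g) = (g² + 2*g) - 4 = -4 + g² + 2*g)
B(I) = -4 + 50*I + 625*I² (B(I) = -4 + (25*I)² + 2*(25*I) = -4 + 625*I² + 50*I = -4 + 50*I + 625*I²)
B(-2)*(51 + 85) = (-4 + 50*(-2) + 625*(-2)²)*(51 + 85) = (-4 - 100 + 625*4)*136 = (-4 - 100 + 2500)*136 = 2396*136 = 325856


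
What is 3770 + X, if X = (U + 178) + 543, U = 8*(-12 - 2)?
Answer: 4379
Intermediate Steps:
U = -112 (U = 8*(-14) = -112)
X = 609 (X = (-112 + 178) + 543 = 66 + 543 = 609)
3770 + X = 3770 + 609 = 4379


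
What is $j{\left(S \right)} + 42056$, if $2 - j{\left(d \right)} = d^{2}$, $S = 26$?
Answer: $41382$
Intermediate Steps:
$j{\left(d \right)} = 2 - d^{2}$
$j{\left(S \right)} + 42056 = \left(2 - 26^{2}\right) + 42056 = \left(2 - 676\right) + 42056 = -674 + 42056 = 41382$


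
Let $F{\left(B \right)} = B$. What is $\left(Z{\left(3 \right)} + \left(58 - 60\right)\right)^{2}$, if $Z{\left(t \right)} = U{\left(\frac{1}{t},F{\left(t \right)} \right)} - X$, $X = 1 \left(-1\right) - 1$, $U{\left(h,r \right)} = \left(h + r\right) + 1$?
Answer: $\frac{169}{9} \approx 18.778$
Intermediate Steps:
$U{\left(h,r \right)} = 1 + h + r$
$X = -2$ ($X = -1 - 1 = -2$)
$Z{\left(t \right)} = 3 + t + \frac{1}{t}$ ($Z{\left(t \right)} = \left(1 + \frac{1}{t} + t\right) - -2 = \left(1 + t + \frac{1}{t}\right) + 2 = 3 + t + \frac{1}{t}$)
$\left(Z{\left(3 \right)} + \left(58 - 60\right)\right)^{2} = \left(\left(3 + 3 + \frac{1}{3}\right) + \left(58 - 60\right)\right)^{2} = \left(\left(3 + 3 + \frac{1}{3}\right) - 2\right)^{2} = \left(\frac{19}{3} - 2\right)^{2} = \left(\frac{13}{3}\right)^{2} = \frac{169}{9}$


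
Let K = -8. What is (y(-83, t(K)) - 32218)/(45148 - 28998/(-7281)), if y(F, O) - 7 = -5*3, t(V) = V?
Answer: -13035417/18263977 ≈ -0.71372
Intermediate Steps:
y(F, O) = -8 (y(F, O) = 7 - 5*3 = 7 - 15 = -8)
(y(-83, t(K)) - 32218)/(45148 - 28998/(-7281)) = (-8 - 32218)/(45148 - 28998/(-7281)) = -32226/(45148 - 28998*(-1/7281)) = -32226/(45148 + 3222/809) = -32226/36527954/809 = -32226*809/36527954 = -13035417/18263977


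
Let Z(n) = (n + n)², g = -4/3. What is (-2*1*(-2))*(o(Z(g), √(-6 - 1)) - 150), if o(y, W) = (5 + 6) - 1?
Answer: -560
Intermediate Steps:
g = -4/3 (g = -4*⅓ = -4/3 ≈ -1.3333)
Z(n) = 4*n² (Z(n) = (2*n)² = 4*n²)
o(y, W) = 10 (o(y, W) = 11 - 1 = 10)
(-2*1*(-2))*(o(Z(g), √(-6 - 1)) - 150) = (-2*1*(-2))*(10 - 150) = -2*(-2)*(-140) = 4*(-140) = -560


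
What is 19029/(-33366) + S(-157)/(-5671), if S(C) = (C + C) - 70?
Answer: -31700305/63072862 ≈ -0.50260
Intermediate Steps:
S(C) = -70 + 2*C (S(C) = 2*C - 70 = -70 + 2*C)
19029/(-33366) + S(-157)/(-5671) = 19029/(-33366) + (-70 + 2*(-157))/(-5671) = 19029*(-1/33366) + (-70 - 314)*(-1/5671) = -6343/11122 - 384*(-1/5671) = -6343/11122 + 384/5671 = -31700305/63072862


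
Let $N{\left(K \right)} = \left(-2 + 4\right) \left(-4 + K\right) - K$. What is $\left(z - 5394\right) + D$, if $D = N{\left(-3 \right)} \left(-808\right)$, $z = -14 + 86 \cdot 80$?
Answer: $10360$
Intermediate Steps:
$z = 6866$ ($z = -14 + 6880 = 6866$)
$N{\left(K \right)} = -8 + K$ ($N{\left(K \right)} = 2 \left(-4 + K\right) - K = \left(-8 + 2 K\right) - K = -8 + K$)
$D = 8888$ ($D = \left(-8 - 3\right) \left(-808\right) = \left(-11\right) \left(-808\right) = 8888$)
$\left(z - 5394\right) + D = \left(6866 - 5394\right) + 8888 = 1472 + 8888 = 10360$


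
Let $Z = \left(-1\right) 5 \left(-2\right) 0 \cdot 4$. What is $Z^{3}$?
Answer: $0$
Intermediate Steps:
$Z = 0$ ($Z = \left(-5\right) \left(-2\right) 0 \cdot 4 = 10 \cdot 0 \cdot 4 = 0 \cdot 4 = 0$)
$Z^{3} = 0^{3} = 0$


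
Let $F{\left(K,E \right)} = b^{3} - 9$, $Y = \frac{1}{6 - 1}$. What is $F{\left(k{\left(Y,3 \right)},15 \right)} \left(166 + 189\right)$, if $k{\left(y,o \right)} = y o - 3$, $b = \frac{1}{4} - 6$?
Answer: $- \frac{4523765}{64} \approx -70684.0$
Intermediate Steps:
$b = - \frac{23}{4}$ ($b = \frac{1}{4} - 6 = - \frac{23}{4} \approx -5.75$)
$Y = \frac{1}{5} \approx 0.2$
$k{\left(y,o \right)} = -3 + o y$ ($k{\left(y,o \right)} = o y - 3 = -3 + o y$)
$F{\left(K,E \right)} = - \frac{12743}{64}$ ($F{\left(K,E \right)} = \left(- \frac{23}{4}\right)^{3} - 9 = - \frac{12167}{64} - 9 = - \frac{12743}{64}$)
$F{\left(k{\left(Y,3 \right)},15 \right)} \left(166 + 189\right) = - \frac{12743 \left(166 + 189\right)}{64} = \left(- \frac{12743}{64}\right) 355 = - \frac{4523765}{64}$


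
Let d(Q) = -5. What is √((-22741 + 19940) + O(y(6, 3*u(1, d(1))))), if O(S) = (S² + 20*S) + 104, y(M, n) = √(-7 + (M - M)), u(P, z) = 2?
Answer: 2*√(-676 + 5*I*√7) ≈ 0.50877 + 52.003*I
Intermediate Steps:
y(M, n) = I*√7 (y(M, n) = √(-7 + 0) = √(-7) = I*√7)
O(S) = 104 + S² + 20*S
√((-22741 + 19940) + O(y(6, 3*u(1, d(1))))) = √((-22741 + 19940) + (104 + (I*√7)² + 20*(I*√7))) = √(-2801 + (104 - 7 + 20*I*√7)) = √(-2801 + (97 + 20*I*√7)) = √(-2704 + 20*I*√7)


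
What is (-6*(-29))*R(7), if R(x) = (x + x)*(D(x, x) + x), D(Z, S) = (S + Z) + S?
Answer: 68208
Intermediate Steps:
D(Z, S) = Z + 2*S
R(x) = 8*x² (R(x) = (x + x)*((x + 2*x) + x) = (2*x)*(3*x + x) = (2*x)*(4*x) = 8*x²)
(-6*(-29))*R(7) = (-6*(-29))*(8*7²) = 174*(8*49) = 174*392 = 68208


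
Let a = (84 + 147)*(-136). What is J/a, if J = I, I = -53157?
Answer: 17719/10472 ≈ 1.6920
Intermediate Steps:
a = -31416 (a = 231*(-136) = -31416)
J = -53157
J/a = -53157/(-31416) = -53157*(-1/31416) = 17719/10472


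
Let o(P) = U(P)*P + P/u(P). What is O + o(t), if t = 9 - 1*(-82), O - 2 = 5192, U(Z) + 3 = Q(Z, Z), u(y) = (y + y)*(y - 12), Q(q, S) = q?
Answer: 2085917/158 ≈ 13202.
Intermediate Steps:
u(y) = 2*y*(-12 + y) (u(y) = (2*y)*(-12 + y) = 2*y*(-12 + y))
U(Z) = -3 + Z
O = 5194 (O = 2 + 5192 = 5194)
t = 91 (t = 9 + 82 = 91)
o(P) = 1/(2*(-12 + P)) + P*(-3 + P) (o(P) = (-3 + P)*P + P/((2*P*(-12 + P))) = P*(-3 + P) + P*(1/(2*P*(-12 + P))) = P*(-3 + P) + 1/(2*(-12 + P)) = 1/(2*(-12 + P)) + P*(-3 + P))
O + o(t) = 5194 + (½ + 91*(-12 + 91)*(-3 + 91))/(-12 + 91) = 5194 + (½ + 91*79*88)/79 = 5194 + (½ + 632632)/79 = 5194 + (1/79)*(1265265/2) = 5194 + 1265265/158 = 2085917/158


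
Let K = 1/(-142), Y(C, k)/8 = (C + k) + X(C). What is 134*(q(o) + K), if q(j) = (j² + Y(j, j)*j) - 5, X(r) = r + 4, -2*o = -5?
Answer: 4400091/142 ≈ 30987.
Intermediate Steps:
o = 5/2 (o = -½*(-5) = 5/2 ≈ 2.5000)
X(r) = 4 + r
Y(C, k) = 32 + 8*k + 16*C (Y(C, k) = 8*((C + k) + (4 + C)) = 8*(4 + k + 2*C) = 32 + 8*k + 16*C)
K = -1/142 ≈ -0.0070423
q(j) = -5 + j² + j*(32 + 24*j) (q(j) = (j² + (32 + 8*j + 16*j)*j) - 5 = (j² + (32 + 24*j)*j) - 5 = (j² + j*(32 + 24*j)) - 5 = -5 + j² + j*(32 + 24*j))
134*(q(o) + K) = 134*((-5 + 25*(5/2)² + 32*(5/2)) - 1/142) = 134*((-5 + 25*(25/4) + 80) - 1/142) = 134*((-5 + 625/4 + 80) - 1/142) = 134*(925/4 - 1/142) = 134*(65673/284) = 4400091/142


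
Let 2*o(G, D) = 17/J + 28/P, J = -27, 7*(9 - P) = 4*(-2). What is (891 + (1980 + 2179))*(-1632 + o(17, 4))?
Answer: -15788832575/1917 ≈ -8.2362e+6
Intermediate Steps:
P = 71/7 (P = 9 - 4*(-2)/7 = 9 - 1/7*(-8) = 9 + 8/7 = 71/7 ≈ 10.143)
o(G, D) = 4085/3834 (o(G, D) = (17/(-27) + 28/(71/7))/2 = (17*(-1/27) + 28*(7/71))/2 = (-17/27 + 196/71)/2 = (1/2)*(4085/1917) = 4085/3834)
(891 + (1980 + 2179))*(-1632 + o(17, 4)) = (891 + (1980 + 2179))*(-1632 + 4085/3834) = (891 + 4159)*(-6253003/3834) = 5050*(-6253003/3834) = -15788832575/1917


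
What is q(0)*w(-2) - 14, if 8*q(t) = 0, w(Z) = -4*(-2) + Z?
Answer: -14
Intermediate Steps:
w(Z) = 8 + Z
q(t) = 0 (q(t) = (⅛)*0 = 0)
q(0)*w(-2) - 14 = 0*(8 - 2) - 14 = 0*6 - 14 = 0 - 14 = -14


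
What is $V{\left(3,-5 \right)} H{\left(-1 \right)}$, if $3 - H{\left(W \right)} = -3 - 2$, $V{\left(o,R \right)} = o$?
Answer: $24$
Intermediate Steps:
$H{\left(W \right)} = 8$ ($H{\left(W \right)} = 3 - \left(-3 - 2\right) = 3 - -5 = 3 + 5 = 8$)
$V{\left(3,-5 \right)} H{\left(-1 \right)} = 3 \cdot 8 = 24$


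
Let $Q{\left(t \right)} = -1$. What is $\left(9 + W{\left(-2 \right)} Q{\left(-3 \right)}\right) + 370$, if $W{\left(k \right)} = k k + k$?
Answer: $377$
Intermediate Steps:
$W{\left(k \right)} = k + k^{2}$ ($W{\left(k \right)} = k^{2} + k = k + k^{2}$)
$\left(9 + W{\left(-2 \right)} Q{\left(-3 \right)}\right) + 370 = \left(9 + - 2 \left(1 - 2\right) \left(-1\right)\right) + 370 = \left(9 + \left(-2\right) \left(-1\right) \left(-1\right)\right) + 370 = \left(9 + 2 \left(-1\right)\right) + 370 = \left(9 - 2\right) + 370 = 7 + 370 = 377$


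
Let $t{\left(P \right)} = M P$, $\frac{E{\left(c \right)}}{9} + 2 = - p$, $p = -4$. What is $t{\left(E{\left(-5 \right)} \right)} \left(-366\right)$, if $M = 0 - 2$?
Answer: $13176$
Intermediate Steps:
$E{\left(c \right)} = 18$ ($E{\left(c \right)} = -18 + 9 \left(\left(-1\right) \left(-4\right)\right) = -18 + 9 \cdot 4 = -18 + 36 = 18$)
$M = -2$
$t{\left(P \right)} = - 2 P$
$t{\left(E{\left(-5 \right)} \right)} \left(-366\right) = \left(-2\right) 18 \left(-366\right) = \left(-36\right) \left(-366\right) = 13176$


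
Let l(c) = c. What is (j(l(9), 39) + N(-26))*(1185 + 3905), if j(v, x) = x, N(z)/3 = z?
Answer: -198510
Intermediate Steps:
N(z) = 3*z
(j(l(9), 39) + N(-26))*(1185 + 3905) = (39 + 3*(-26))*(1185 + 3905) = (39 - 78)*5090 = -39*5090 = -198510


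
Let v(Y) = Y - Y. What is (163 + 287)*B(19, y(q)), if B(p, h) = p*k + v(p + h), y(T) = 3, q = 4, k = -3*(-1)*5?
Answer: 128250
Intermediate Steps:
v(Y) = 0
k = 15 (k = 3*5 = 15)
B(p, h) = 15*p (B(p, h) = p*15 + 0 = 15*p + 0 = 15*p)
(163 + 287)*B(19, y(q)) = (163 + 287)*(15*19) = 450*285 = 128250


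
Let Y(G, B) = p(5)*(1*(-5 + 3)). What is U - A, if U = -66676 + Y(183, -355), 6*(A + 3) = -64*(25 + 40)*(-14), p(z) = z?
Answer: -229169/3 ≈ -76390.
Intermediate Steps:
A = 29111/3 (A = -3 + (-64*(25 + 40)*(-14))/6 = -3 + (-64*65*(-14))/6 = -3 + (-4160*(-14))/6 = -3 + (1/6)*58240 = -3 + 29120/3 = 29111/3 ≈ 9703.7)
Y(G, B) = -10 (Y(G, B) = 5*(1*(-5 + 3)) = 5*(1*(-2)) = 5*(-2) = -10)
U = -66686 (U = -66676 - 10 = -66686)
U - A = -66686 - 1*29111/3 = -66686 - 29111/3 = -229169/3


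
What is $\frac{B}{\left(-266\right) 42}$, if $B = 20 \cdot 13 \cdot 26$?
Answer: $- \frac{1690}{2793} \approx -0.60508$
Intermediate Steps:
$B = 6760$ ($B = 260 \cdot 26 = 6760$)
$\frac{B}{\left(-266\right) 42} = \frac{6760}{\left(-266\right) 42} = \frac{6760}{-11172} = 6760 \left(- \frac{1}{11172}\right) = - \frac{1690}{2793}$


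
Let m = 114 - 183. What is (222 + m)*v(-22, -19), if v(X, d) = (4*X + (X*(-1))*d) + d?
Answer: -80325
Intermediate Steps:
v(X, d) = d + 4*X - X*d (v(X, d) = (4*X + (-X)*d) + d = (4*X - X*d) + d = d + 4*X - X*d)
m = -69
(222 + m)*v(-22, -19) = (222 - 69)*(-19 + 4*(-22) - 1*(-22)*(-19)) = 153*(-19 - 88 - 418) = 153*(-525) = -80325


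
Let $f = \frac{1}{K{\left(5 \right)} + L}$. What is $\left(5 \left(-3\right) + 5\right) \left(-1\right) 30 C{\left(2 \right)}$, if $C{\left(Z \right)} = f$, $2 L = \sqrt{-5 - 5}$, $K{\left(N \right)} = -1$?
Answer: $- \frac{600}{7} - \frac{300 i \sqrt{10}}{7} \approx -85.714 - 135.53 i$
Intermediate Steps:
$L = \frac{i \sqrt{10}}{2}$ ($L = \frac{\sqrt{-5 - 5}}{2} = \frac{\sqrt{-10}}{2} = \frac{i \sqrt{10}}{2} \approx 1.5811 i$)
$f = \frac{1}{-1 + \frac{i \sqrt{10}}{2}} \approx -0.28571 - 0.45175 i$
$C{\left(Z \right)} = - \frac{2}{7} - \frac{i \sqrt{10}}{7}$
$\left(5 \left(-3\right) + 5\right) \left(-1\right) 30 C{\left(2 \right)} = \left(5 \left(-3\right) + 5\right) \left(-1\right) 30 \left(- \frac{2}{7} - \frac{i \sqrt{10}}{7}\right) = \left(-15 + 5\right) \left(-1\right) 30 \left(- \frac{2}{7} - \frac{i \sqrt{10}}{7}\right) = \left(-10\right) \left(-1\right) 30 \left(- \frac{2}{7} - \frac{i \sqrt{10}}{7}\right) = 10 \cdot 30 \left(- \frac{2}{7} - \frac{i \sqrt{10}}{7}\right) = 300 \left(- \frac{2}{7} - \frac{i \sqrt{10}}{7}\right) = - \frac{600}{7} - \frac{300 i \sqrt{10}}{7}$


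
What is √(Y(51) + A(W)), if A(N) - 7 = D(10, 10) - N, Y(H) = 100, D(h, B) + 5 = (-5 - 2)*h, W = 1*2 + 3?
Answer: 3*√3 ≈ 5.1962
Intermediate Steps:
W = 5 (W = 2 + 3 = 5)
D(h, B) = -5 - 7*h (D(h, B) = -5 + (-5 - 2)*h = -5 - 7*h)
A(N) = -68 - N (A(N) = 7 + ((-5 - 7*10) - N) = 7 + ((-5 - 70) - N) = 7 + (-75 - N) = -68 - N)
√(Y(51) + A(W)) = √(100 + (-68 - 1*5)) = √(100 + (-68 - 5)) = √(100 - 73) = √27 = 3*√3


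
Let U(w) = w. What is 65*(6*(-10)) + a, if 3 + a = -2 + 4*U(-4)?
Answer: -3921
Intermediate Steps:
a = -21 (a = -3 + (-2 + 4*(-4)) = -3 + (-2 - 16) = -3 - 18 = -21)
65*(6*(-10)) + a = 65*(6*(-10)) - 21 = 65*(-60) - 21 = -3900 - 21 = -3921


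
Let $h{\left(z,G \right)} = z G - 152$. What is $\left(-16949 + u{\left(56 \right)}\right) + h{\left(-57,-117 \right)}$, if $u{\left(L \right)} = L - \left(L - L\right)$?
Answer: $-10376$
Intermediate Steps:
$u{\left(L \right)} = L$ ($u{\left(L \right)} = L - 0 = L + 0 = L$)
$h{\left(z,G \right)} = -152 + G z$ ($h{\left(z,G \right)} = G z - 152 = -152 + G z$)
$\left(-16949 + u{\left(56 \right)}\right) + h{\left(-57,-117 \right)} = \left(-16949 + 56\right) - -6517 = -16893 + \left(-152 + 6669\right) = -16893 + 6517 = -10376$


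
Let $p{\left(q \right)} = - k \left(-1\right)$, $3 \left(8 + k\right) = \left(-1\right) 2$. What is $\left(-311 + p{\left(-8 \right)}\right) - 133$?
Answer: $- \frac{1358}{3} \approx -452.67$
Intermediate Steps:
$k = - \frac{26}{3}$ ($k = -8 + \frac{\left(-1\right) 2}{3} = -8 + \frac{1}{3} \left(-2\right) = -8 - \frac{2}{3} = - \frac{26}{3} \approx -8.6667$)
$p{\left(q \right)} = - \frac{26}{3}$ ($p{\left(q \right)} = \left(-1\right) \left(- \frac{26}{3}\right) \left(-1\right) = \frac{26}{3} \left(-1\right) = - \frac{26}{3}$)
$\left(-311 + p{\left(-8 \right)}\right) - 133 = \left(-311 - \frac{26}{3}\right) - 133 = - \frac{959}{3} - 133 = - \frac{1358}{3}$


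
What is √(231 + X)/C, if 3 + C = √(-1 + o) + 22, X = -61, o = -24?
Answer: √170*(19 - 5*I)/386 ≈ 0.64179 - 0.16889*I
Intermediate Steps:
C = 19 + 5*I (C = -3 + (√(-1 - 24) + 22) = -3 + (√(-25) + 22) = -3 + (5*I + 22) = -3 + (22 + 5*I) = 19 + 5*I ≈ 19.0 + 5.0*I)
√(231 + X)/C = √(231 - 61)/(19 + 5*I) = ((19 - 5*I)/386)*√170 = √170*(19 - 5*I)/386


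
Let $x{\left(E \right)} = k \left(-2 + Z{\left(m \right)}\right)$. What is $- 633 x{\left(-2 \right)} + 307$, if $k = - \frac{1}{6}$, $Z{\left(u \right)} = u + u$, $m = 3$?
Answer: $729$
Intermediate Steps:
$Z{\left(u \right)} = 2 u$
$k = - \frac{1}{6}$ ($k = \left(-1\right) \frac{1}{6} = - \frac{1}{6} \approx -0.16667$)
$x{\left(E \right)} = - \frac{2}{3}$ ($x{\left(E \right)} = - \frac{-2 + 2 \cdot 3}{6} = - \frac{-2 + 6}{6} = \left(- \frac{1}{6}\right) 4 = - \frac{2}{3}$)
$- 633 x{\left(-2 \right)} + 307 = \left(-633\right) \left(- \frac{2}{3}\right) + 307 = 422 + 307 = 729$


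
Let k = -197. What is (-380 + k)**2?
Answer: 332929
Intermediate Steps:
(-380 + k)**2 = (-380 - 197)**2 = (-577)**2 = 332929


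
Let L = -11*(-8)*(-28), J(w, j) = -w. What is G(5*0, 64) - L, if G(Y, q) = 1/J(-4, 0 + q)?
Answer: 9857/4 ≈ 2464.3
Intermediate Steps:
G(Y, q) = ¼ (G(Y, q) = 1/(-1*(-4)) = 1/4 = ¼)
L = -2464 (L = 88*(-28) = -2464)
G(5*0, 64) - L = ¼ - 1*(-2464) = ¼ + 2464 = 9857/4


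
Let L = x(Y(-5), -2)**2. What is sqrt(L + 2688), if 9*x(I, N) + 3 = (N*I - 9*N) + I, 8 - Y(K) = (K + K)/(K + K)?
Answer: 8*sqrt(3403)/9 ≈ 51.854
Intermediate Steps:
Y(K) = 7 (Y(K) = 8 - (K + K)/(K + K) = 8 - 2*K/(2*K) = 8 - 2*K*1/(2*K) = 8 - 1*1 = 8 - 1 = 7)
x(I, N) = -1/3 - N + I/9 + I*N/9 (x(I, N) = -1/3 + ((N*I - 9*N) + I)/9 = -1/3 + ((I*N - 9*N) + I)/9 = -1/3 + ((-9*N + I*N) + I)/9 = -1/3 + (I - 9*N + I*N)/9 = -1/3 + (-N + I/9 + I*N/9) = -1/3 - N + I/9 + I*N/9)
L = 64/81 (L = (-1/3 - 1*(-2) + (1/9)*7 + (1/9)*7*(-2))**2 = (-1/3 + 2 + 7/9 - 14/9)**2 = (8/9)**2 = 64/81 ≈ 0.79012)
sqrt(L + 2688) = sqrt(64/81 + 2688) = sqrt(217792/81) = 8*sqrt(3403)/9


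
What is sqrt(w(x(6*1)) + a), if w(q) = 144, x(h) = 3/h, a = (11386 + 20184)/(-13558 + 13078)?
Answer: sqrt(11265)/12 ≈ 8.8447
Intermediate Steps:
a = -3157/48 (a = 31570/(-480) = 31570*(-1/480) = -3157/48 ≈ -65.771)
sqrt(w(x(6*1)) + a) = sqrt(144 - 3157/48) = sqrt(3755/48) = sqrt(11265)/12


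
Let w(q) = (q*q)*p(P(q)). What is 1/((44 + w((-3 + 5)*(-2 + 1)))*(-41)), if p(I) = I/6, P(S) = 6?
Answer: -1/1968 ≈ -0.00050813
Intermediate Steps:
p(I) = I/6 (p(I) = I*(⅙) = I/6)
w(q) = q² (w(q) = (q*q)*((⅙)*6) = q²*1 = q²)
1/((44 + w((-3 + 5)*(-2 + 1)))*(-41)) = 1/((44 + ((-3 + 5)*(-2 + 1))²)*(-41)) = 1/((44 + (2*(-1))²)*(-41)) = 1/((44 + (-2)²)*(-41)) = 1/((44 + 4)*(-41)) = 1/(48*(-41)) = 1/(-1968) = -1/1968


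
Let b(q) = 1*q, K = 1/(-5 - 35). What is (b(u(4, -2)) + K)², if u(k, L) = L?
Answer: 6561/1600 ≈ 4.1006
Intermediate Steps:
K = -1/40 (K = 1/(-40) = -1/40 ≈ -0.025000)
b(q) = q
(b(u(4, -2)) + K)² = (-2 - 1/40)² = (-81/40)² = 6561/1600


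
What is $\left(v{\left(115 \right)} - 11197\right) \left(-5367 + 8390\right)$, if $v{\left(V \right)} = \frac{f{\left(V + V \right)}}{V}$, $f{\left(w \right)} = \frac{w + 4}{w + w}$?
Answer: $- \frac{895293291259}{26450} \approx -3.3849 \cdot 10^{7}$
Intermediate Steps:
$f{\left(w \right)} = \frac{4 + w}{2 w}$
$v{\left(V \right)} = \frac{4 + 2 V}{4 V^{2}}$ ($v{\left(V \right)} = \frac{\frac{1}{2} \frac{1}{V + V} \left(4 + \left(V + V\right)\right)}{V} = \frac{\frac{1}{2} \frac{1}{2 V} \left(4 + 2 V\right)}{V} = \frac{\frac{1}{4} \frac{1}{V} \left(4 + 2 V\right)}{V} = \frac{4 + 2 V}{4 V^{2}}$)
$\left(v{\left(115 \right)} - 11197\right) \left(-5367 + 8390\right) = \left(\frac{2 + 115}{2 \cdot 13225} - 11197\right) \left(-5367 + 8390\right) = \left(\frac{1}{2} \cdot \frac{1}{13225} \cdot 117 - 11197\right) 3023 = \left(\frac{117}{26450} - 11197\right) 3023 = \left(- \frac{296160533}{26450}\right) 3023 = - \frac{895293291259}{26450}$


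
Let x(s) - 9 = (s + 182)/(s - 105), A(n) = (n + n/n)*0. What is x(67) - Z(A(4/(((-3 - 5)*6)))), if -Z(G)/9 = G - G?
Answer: 93/38 ≈ 2.4474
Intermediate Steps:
A(n) = 0 (A(n) = (n + 1)*0 = (1 + n)*0 = 0)
Z(G) = 0 (Z(G) = -9*(G - G) = -9*0 = 0)
x(s) = 9 + (182 + s)/(-105 + s) (x(s) = 9 + (s + 182)/(s - 105) = 9 + (182 + s)/(-105 + s))
x(67) - Z(A(4/(((-3 - 5)*6)))) = (-763 + 10*67)/(-105 + 67) - 1*0 = (-763 + 670)/(-38) + 0 = -1/38*(-93) + 0 = 93/38 + 0 = 93/38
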